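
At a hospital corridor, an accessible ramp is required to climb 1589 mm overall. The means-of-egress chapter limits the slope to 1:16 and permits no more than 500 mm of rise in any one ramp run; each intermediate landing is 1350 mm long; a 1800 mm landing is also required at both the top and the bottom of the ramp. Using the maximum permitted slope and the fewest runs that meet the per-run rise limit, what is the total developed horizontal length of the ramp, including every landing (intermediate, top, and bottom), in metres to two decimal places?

33.07 m

1589 / 500 = 3.18, so 4 ramp runs are needed. That means 3 intermediate landings.
Ramp run (horizontal) at 1:16: 1589 × 16 = 25424 mm.
Intermediate landings: 3 × 1350 = 4050 mm.
Top and bottom landings: 2 × 1800 = 3600 mm.
Total = 25424 + 4050 + 3600 = 33074 mm.
= 33.07 m.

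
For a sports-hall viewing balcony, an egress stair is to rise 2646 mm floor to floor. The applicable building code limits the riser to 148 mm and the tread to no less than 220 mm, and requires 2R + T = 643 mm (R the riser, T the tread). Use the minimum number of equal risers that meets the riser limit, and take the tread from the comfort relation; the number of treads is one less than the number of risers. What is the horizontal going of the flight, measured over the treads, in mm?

2646 / 148 = 17.88, so 18 risers are needed.
Each riser is 2646/18 = 147 mm (≤ 148 mm).
Tread T = 643 − 2 × 147 = 349 mm (≥ 220 mm).
Treads = 18 − 1 = 17; going = 17 × 349 = 5933 mm.

5933 mm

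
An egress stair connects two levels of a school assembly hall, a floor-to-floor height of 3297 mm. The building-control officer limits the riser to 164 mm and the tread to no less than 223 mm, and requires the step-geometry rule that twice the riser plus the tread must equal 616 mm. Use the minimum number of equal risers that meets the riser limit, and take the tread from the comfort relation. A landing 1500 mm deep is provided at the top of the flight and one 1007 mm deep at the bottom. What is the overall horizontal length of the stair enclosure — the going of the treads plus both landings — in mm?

8547 mm

3297 / 164 = 20.10, so 21 risers are needed.
R = 3297 ÷ 21 = 157 mm.
Tread T = 616 − 2 × 157 = 302 mm (≥ 223 mm).
21 risers give 20 treads; going = 20 × 302 = 6040 mm.
Add landings: 6040 + 1500 + 1007 = 8547 mm.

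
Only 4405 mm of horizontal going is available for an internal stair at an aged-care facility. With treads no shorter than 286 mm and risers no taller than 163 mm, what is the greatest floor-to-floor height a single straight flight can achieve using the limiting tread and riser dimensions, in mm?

2608 mm

Treads that fit: ⌊4405 / 286⌋ = 15.
Risers = treads + 1 = 16.
Maximum height = 16 × 163 = 2608 mm.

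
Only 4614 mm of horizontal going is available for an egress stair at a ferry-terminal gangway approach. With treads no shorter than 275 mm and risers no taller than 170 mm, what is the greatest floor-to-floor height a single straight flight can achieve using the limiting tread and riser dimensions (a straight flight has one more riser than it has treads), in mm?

2890 mm

Treads that fit: ⌊4614 / 275⌋ = 16.
Risers = treads + 1 = 17.
Maximum height = 17 × 170 = 2890 mm.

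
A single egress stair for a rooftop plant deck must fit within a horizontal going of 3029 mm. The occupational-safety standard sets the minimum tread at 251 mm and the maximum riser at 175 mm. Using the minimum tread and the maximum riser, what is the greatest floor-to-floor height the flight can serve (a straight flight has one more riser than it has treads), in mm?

3029 / 251 = 12.07, so 12 treads fit.
Risers = treads + 1 = 13.
Maximum height = 13 × 175 = 2275 mm.

2275 mm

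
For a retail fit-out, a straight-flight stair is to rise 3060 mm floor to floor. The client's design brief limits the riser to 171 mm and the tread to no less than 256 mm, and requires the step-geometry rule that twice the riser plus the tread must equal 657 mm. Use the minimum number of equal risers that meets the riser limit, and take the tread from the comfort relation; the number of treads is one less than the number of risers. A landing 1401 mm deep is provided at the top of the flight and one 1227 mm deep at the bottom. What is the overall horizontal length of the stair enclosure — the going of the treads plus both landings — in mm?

8017 mm

At most 171 each: 3060/171 = 17.89, giving 18 risers.
Each riser is 3060/18 = 170 mm (≤ 171 mm).
From 2R + T = 657: T = 657 − 340 = 317 mm.
18 risers give 17 treads; going = 17 × 317 = 5389 mm.
Add landings: 5389 + 1401 + 1227 = 8017 mm.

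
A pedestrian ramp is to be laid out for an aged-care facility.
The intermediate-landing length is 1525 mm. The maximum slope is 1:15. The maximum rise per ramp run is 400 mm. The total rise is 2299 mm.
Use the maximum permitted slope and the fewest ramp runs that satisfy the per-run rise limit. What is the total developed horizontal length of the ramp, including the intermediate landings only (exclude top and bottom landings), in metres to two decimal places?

42.11 m

2299 / 400 = 5.75, so 6 ramp runs are needed. That means 5 intermediate landings.
Horizontal run for 2299 mm of rise at 1:15 is 2299 × 15 = 34485 mm.
5 intermediate landings contribute 5 × 1525 = 7625 mm.
Total developed length = 34485 + 7625 = 42110 mm.
= 42.11 m.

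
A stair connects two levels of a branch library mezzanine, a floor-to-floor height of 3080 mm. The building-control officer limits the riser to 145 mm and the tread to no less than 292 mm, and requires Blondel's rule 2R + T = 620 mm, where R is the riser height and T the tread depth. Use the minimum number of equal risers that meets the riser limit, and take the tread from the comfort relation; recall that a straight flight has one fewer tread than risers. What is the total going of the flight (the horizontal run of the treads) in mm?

7140 mm

⌈3080/145⌉ = 22 risers.
Each riser is 3080/22 = 140 mm (≤ 145 mm).
Tread T = 620 − 2 × 140 = 340 mm (≥ 292 mm).
22 risers give 21 treads; going = 21 × 340 = 7140 mm.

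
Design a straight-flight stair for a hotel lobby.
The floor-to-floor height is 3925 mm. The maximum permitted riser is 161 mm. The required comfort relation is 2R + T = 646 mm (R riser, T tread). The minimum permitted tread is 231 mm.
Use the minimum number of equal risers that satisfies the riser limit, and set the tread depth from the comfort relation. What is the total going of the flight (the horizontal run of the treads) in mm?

3925 / 161 = 24.379 → round up to 25 risers.
Each riser is 3925/25 = 157 mm (≤ 161 mm).
Tread T = 646 − 2 × 157 = 332 mm (≥ 231 mm).
Treads = 25 − 1 = 24; going = 24 × 332 = 7968 mm.

7968 mm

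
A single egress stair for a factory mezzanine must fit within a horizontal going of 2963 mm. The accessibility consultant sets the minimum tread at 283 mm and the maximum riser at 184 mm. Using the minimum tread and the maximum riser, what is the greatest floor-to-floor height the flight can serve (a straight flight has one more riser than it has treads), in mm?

2963 / 283 = 10.47, so 10 treads fit.
Risers = treads + 1 = 11.
Maximum height = 11 × 184 = 2024 mm.

2024 mm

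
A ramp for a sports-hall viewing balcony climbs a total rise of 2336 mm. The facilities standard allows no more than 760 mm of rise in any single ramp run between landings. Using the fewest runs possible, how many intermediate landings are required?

2336 / 760 = 3.07, so 4 ramp runs are needed.
4 runs are separated by 3 intermediate landings.

3 intermediate landings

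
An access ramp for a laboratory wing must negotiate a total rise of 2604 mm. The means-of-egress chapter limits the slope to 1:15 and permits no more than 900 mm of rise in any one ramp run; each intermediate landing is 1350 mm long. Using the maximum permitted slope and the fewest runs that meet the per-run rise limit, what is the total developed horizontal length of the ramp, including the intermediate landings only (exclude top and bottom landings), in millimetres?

At most 900 each: 2604/900 = 2.89, giving 3 ramp runs. That means 2 intermediate landings.
Ramp run (horizontal) at 1:15: 2604 × 15 = 39060 mm.
Intermediate landings: 2 × 1350 = 2700 mm.
Total developed length = 39060 + 2700 = 41760 mm.

41760 mm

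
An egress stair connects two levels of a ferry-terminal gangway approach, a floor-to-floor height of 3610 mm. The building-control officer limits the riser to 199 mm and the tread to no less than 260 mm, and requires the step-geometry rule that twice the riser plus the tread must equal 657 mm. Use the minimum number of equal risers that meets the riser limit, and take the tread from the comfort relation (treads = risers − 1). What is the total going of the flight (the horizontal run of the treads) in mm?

At most 199 each: 3610/199 = 18.14, giving 19 risers.
Riser R = 3610 / 19 = 190 mm, within the 199 mm limit.
T = 657 − 2·190 = 277 mm, which satisfies the 260 mm minimum.
Going = (19 − 1) × 277 = 4986 mm.

4986 mm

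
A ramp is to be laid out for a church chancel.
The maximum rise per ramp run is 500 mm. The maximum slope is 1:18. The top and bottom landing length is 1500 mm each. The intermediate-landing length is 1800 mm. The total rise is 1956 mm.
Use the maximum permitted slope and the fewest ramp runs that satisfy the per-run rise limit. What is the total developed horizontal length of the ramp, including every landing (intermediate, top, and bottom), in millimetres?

At most 500 each: 1956/500 = 3.91, giving 4 ramp runs. That means 3 intermediate landings.
Horizontal run for 1956 mm of rise at 1:18 is 1956 × 18 = 35208 mm.
Intermediate landings: 3 × 1800 = 5400 mm.
Top and bottom landings: 2 × 1500 = 3000 mm.
Total = 35208 + 5400 + 3000 = 43608 mm.

43608 mm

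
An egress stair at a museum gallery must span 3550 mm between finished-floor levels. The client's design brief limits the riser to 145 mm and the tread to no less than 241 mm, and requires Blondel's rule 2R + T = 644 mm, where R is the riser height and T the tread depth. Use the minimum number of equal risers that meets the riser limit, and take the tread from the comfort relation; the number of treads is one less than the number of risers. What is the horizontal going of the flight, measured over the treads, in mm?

⌈3550/145⌉ = 25 risers.
R = 3550 ÷ 25 = 142 mm.
Tread T = 644 − 2 × 142 = 360 mm (≥ 241 mm).
Treads = 25 − 1 = 24; going = 24 × 360 = 8640 mm.

8640 mm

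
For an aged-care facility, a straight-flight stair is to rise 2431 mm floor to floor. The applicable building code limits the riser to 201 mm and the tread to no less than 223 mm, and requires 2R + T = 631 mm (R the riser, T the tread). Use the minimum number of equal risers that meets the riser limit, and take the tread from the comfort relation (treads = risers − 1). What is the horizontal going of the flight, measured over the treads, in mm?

3084 mm

At most 201 each: 2431/201 = 12.09, giving 13 risers.
Riser R = 2431 / 13 = 187 mm, within the 201 mm limit.
From 2R + T = 631: T = 631 − 374 = 257 mm.
Treads = 13 − 1 = 12; going = 12 × 257 = 3084 mm.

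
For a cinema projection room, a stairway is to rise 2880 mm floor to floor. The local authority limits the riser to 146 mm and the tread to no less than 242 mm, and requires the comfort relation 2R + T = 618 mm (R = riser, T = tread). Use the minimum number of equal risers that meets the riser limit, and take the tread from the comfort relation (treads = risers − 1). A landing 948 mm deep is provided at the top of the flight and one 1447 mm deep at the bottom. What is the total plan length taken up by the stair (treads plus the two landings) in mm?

8665 mm

⌈2880/146⌉ = 20 risers.
Each riser is 2880/20 = 144 mm (≤ 146 mm).
From 2R + T = 618: T = 618 − 288 = 330 mm.
Going = (20 − 1) × 330 = 6270 mm.
Add landings: 6270 + 948 + 1447 = 8665 mm.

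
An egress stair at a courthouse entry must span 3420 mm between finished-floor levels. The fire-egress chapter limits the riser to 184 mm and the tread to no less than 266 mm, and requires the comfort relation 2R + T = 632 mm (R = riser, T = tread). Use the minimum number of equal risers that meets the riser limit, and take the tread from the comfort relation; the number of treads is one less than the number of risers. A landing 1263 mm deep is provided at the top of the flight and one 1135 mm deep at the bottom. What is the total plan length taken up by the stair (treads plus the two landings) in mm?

3420 / 184 = 18.59, so 19 risers are needed.
Riser R = 3420 / 19 = 180 mm, within the 184 mm limit.
T = 632 − 2·180 = 272 mm, which satisfies the 266 mm minimum.
19 risers give 18 treads; going = 18 × 272 = 4896 mm.
Add landings: 4896 + 1263 + 1135 = 7294 mm.

7294 mm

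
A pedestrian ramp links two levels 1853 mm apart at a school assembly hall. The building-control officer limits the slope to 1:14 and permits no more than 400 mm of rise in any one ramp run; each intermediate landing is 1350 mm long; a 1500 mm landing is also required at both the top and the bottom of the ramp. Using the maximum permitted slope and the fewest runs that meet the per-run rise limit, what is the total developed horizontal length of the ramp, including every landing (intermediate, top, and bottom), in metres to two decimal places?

34.34 m

⌈1853/400⌉ = 5 ramp runs. That means 4 intermediate landings.
Ramp run (horizontal) at 1:14: 1853 × 14 = 25942 mm.
Intermediate landings: 4 × 1350 = 5400 mm.
Top and bottom landings: 2 × 1500 = 3000 mm.
Total = 25942 + 5400 + 3000 = 34342 mm.
= 34.34 m.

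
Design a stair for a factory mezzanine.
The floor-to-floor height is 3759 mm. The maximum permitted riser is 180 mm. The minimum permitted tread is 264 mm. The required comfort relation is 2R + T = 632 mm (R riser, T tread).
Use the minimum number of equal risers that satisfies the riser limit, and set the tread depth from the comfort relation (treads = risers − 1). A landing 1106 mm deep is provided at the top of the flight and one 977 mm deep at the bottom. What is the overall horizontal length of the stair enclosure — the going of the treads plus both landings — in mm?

7563 mm

3759 / 180 = 20.88, so 21 risers are needed.
R = 3759 ÷ 21 = 179 mm.
T = 632 − 2·179 = 274 mm, which satisfies the 264 mm minimum.
Going = (21 − 1) × 274 = 5480 mm.
Add landings: 5480 + 1106 + 977 = 7563 mm.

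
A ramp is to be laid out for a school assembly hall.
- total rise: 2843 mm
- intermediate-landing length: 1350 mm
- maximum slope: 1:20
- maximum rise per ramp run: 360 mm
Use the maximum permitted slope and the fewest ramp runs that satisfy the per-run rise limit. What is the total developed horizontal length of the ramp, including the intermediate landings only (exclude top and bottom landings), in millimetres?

66310 mm

At most 360 each: 2843/360 = 7.90, giving 8 ramp runs. That means 7 intermediate landings.
Horizontal run for 2843 mm of rise at 1:20 is 2843 × 20 = 56860 mm.
7 intermediate landings contribute 7 × 1350 = 9450 mm.
Developed length = 56860 + 9450 = 66310 mm.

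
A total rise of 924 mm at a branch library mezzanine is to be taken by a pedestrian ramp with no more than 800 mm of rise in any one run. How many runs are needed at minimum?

2 runs

At most 800 each: 924/800 = 1.16, giving 2 ramp runs.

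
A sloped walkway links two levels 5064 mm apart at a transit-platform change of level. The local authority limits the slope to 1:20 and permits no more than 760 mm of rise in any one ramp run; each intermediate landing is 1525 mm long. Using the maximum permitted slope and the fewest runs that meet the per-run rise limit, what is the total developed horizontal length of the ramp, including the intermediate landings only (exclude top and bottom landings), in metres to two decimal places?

At most 760 each: 5064/760 = 6.66, giving 7 ramp runs. That means 6 intermediate landings.
Ramp run (horizontal) at 1:20: 5064 × 20 = 101280 mm.
6 intermediate landings contribute 6 × 1525 = 9150 mm.
Developed length = 101280 + 9150 = 110430 mm.
= 110.43 m.

110.43 m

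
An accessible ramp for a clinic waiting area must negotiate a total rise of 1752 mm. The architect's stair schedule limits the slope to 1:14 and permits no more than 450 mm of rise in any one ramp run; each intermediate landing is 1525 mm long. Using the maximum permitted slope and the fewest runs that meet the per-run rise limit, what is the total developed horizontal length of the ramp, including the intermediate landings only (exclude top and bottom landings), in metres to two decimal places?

29.10 m

⌈1752/450⌉ = 4 ramp runs. That means 3 intermediate landings.
Ramp run (horizontal) at 1:14: 1752 × 14 = 24528 mm.
3 intermediate landings contribute 3 × 1525 = 4575 mm.
Developed length = 24528 + 4575 = 29103 mm.
= 29.10 m.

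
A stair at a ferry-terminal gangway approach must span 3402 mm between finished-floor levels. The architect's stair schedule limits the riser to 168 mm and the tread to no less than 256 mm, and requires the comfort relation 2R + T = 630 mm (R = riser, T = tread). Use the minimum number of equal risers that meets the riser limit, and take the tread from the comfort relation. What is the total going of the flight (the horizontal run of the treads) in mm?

3402 / 168 = 20.25, so 21 risers are needed.
Each riser is 3402/21 = 162 mm (≤ 168 mm).
T = 630 − 2·162 = 306 mm, which satisfies the 256 mm minimum.
Going = (21 − 1) × 306 = 6120 mm.

6120 mm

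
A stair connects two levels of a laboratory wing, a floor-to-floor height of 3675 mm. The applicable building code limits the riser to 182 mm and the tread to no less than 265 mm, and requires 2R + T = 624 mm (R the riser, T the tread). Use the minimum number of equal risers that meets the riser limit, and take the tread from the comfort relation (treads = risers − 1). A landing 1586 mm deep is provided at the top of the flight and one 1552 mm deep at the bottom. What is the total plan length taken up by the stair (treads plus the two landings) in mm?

3675 / 182 = 20.192 → round up to 21 risers.
Each riser is 3675/21 = 175 mm (≤ 182 mm).
Tread T = 624 − 2 × 175 = 274 mm (≥ 265 mm).
21 risers give 20 treads; going = 20 × 274 = 5480 mm.
Enclosure = 5480 + 1586 + 1552 = 8618 mm.

8618 mm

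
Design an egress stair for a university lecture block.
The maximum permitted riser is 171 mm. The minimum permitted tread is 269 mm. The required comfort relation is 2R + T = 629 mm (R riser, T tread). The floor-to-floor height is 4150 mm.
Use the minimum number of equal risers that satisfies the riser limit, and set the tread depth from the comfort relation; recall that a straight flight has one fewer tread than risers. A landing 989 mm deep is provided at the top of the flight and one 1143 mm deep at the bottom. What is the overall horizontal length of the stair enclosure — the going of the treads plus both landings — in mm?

At most 171 each: 4150/171 = 24.27, giving 25 risers.
Each riser is 4150/25 = 166 mm (≤ 171 mm).
T = 629 − 2·166 = 297 mm, which satisfies the 269 mm minimum.
Treads = 25 − 1 = 24; going = 24 × 297 = 7128 mm.
Enclosure = 7128 + 989 + 1143 = 9260 mm.

9260 mm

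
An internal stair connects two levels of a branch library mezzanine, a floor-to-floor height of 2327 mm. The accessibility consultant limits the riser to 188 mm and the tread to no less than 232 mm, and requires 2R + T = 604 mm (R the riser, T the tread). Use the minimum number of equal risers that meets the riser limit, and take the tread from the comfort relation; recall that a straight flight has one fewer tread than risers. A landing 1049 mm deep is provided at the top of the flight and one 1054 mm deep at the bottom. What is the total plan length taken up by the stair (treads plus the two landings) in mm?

5055 mm

At most 188 each: 2327/188 = 12.38, giving 13 risers.
Riser R = 2327 / 13 = 179 mm, within the 188 mm limit.
Tread T = 604 − 2 × 179 = 246 mm (≥ 232 mm).
13 risers give 12 treads; going = 12 × 246 = 2952 mm.
Enclosure = 2952 + 1049 + 1054 = 5055 mm.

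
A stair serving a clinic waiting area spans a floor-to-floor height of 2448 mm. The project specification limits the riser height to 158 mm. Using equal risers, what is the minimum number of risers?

2448 / 158 = 15.49, so 16 risers are needed.

16 risers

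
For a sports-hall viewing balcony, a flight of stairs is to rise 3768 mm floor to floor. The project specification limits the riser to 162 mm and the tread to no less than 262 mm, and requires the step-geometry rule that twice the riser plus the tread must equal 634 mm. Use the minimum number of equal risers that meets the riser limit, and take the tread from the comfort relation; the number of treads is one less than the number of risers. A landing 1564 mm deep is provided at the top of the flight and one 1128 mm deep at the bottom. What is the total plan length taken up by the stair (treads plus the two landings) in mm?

⌈3768/162⌉ = 24 risers.
Riser R = 3768 / 24 = 157 mm, within the 162 mm limit.
T = 634 − 2·157 = 320 mm, which satisfies the 262 mm minimum.
24 risers give 23 treads; going = 23 × 320 = 7360 mm.
Enclosure = 7360 + 1564 + 1128 = 10052 mm.

10052 mm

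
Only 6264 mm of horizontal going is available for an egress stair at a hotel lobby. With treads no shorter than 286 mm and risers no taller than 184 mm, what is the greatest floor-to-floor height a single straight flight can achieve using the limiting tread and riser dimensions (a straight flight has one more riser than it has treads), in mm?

6264 / 286 = 21.90, so 21 treads fit.
Risers = treads + 1 = 22.
Maximum height = 22 × 184 = 4048 mm.

4048 mm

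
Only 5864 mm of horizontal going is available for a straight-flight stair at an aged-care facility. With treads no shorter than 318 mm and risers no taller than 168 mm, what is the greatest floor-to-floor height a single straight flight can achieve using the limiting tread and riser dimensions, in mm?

3192 mm

5864 / 318 = 18.44, so 18 treads fit.
Risers = treads + 1 = 19.
Maximum height = 19 × 168 = 3192 mm.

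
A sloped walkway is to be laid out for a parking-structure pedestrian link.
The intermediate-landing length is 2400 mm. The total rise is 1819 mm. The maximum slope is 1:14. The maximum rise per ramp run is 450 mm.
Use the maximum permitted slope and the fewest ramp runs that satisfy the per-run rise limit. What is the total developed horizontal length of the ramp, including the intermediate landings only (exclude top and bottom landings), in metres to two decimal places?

35.07 m

At most 450 each: 1819/450 = 4.04, giving 5 ramp runs. That means 4 intermediate landings.
Ramp run (horizontal) at 1:14: 1819 × 14 = 25466 mm.
4 intermediate landings contribute 4 × 2400 = 9600 mm.
Developed length = 25466 + 9600 = 35066 mm.
= 35.07 m.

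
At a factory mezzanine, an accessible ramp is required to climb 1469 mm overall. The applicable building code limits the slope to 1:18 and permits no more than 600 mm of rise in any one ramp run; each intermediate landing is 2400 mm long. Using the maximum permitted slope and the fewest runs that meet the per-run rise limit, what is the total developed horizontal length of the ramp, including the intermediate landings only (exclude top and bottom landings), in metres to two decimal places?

1469 / 600 = 2.448 → round up to 3 ramp runs. That means 2 intermediate landings.
Horizontal run for 1469 mm of rise at 1:18 is 1469 × 18 = 26442 mm.
2 intermediate landings contribute 2 × 2400 = 4800 mm.
Developed length = 26442 + 4800 = 31242 mm.
= 31.24 m.

31.24 m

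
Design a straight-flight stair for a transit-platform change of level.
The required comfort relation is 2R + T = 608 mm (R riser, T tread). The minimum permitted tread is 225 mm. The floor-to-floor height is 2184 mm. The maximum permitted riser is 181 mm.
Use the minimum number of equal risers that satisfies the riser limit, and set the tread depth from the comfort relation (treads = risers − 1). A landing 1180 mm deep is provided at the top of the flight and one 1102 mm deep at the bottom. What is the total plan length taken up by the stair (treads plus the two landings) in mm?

5546 mm

2184 / 181 = 12.07, so 13 risers are needed.
R = 2184 ÷ 13 = 168 mm.
Tread T = 608 − 2 × 168 = 272 mm (≥ 225 mm).
Treads = 13 − 1 = 12; going = 12 × 272 = 3264 mm.
Add landings: 3264 + 1180 + 1102 = 5546 mm.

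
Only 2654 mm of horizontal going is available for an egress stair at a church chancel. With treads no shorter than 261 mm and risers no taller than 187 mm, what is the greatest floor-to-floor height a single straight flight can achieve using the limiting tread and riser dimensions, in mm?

2654 / 261 = 10.17, so 10 treads fit.
Risers = treads + 1 = 11.
Maximum height = 11 × 187 = 2057 mm.

2057 mm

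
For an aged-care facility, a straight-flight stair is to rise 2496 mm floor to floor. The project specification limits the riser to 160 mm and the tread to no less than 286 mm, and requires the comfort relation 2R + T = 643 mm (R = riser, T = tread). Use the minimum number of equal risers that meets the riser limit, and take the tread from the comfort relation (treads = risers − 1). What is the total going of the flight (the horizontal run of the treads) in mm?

4965 mm

2496 / 160 = 15.600 → round up to 16 risers.
R = 2496 ÷ 16 = 156 mm.
T = 643 − 2·156 = 331 mm, which satisfies the 286 mm minimum.
Treads = 16 − 1 = 15; going = 15 × 331 = 4965 mm.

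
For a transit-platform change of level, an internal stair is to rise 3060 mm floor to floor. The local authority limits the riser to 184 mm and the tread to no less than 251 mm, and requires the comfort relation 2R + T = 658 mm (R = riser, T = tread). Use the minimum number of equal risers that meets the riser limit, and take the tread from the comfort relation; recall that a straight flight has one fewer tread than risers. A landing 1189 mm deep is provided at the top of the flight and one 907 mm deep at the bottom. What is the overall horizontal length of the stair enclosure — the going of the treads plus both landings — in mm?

At most 184 each: 3060/184 = 16.63, giving 17 risers.
R = 3060 ÷ 17 = 180 mm.
T = 658 − 2·180 = 298 mm, which satisfies the 251 mm minimum.
Treads = 17 − 1 = 16; going = 16 × 298 = 4768 mm.
Add landings: 4768 + 1189 + 907 = 6864 mm.

6864 mm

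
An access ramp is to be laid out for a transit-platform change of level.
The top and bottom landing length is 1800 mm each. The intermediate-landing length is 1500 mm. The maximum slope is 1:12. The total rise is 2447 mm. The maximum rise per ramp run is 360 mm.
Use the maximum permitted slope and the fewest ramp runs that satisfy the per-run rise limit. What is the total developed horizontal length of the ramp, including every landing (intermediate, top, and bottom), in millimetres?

At most 360 each: 2447/360 = 6.80, giving 7 ramp runs. That means 6 intermediate landings.
Ramp run (horizontal) at 1:12: 2447 × 12 = 29364 mm.
6 intermediate landings contribute 6 × 1500 = 9000 mm.
Top and bottom landings: 2 × 1800 = 3600 mm.
Total = 29364 + 9000 + 3600 = 41964 mm.

41964 mm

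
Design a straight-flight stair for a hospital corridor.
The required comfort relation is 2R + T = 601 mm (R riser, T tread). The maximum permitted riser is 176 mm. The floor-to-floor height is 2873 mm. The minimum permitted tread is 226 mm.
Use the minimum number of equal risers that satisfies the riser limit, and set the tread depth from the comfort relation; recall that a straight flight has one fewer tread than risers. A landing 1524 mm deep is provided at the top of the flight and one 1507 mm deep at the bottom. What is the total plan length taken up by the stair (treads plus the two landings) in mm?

At most 176 each: 2873/176 = 16.32, giving 17 risers.
Riser R = 2873 / 17 = 169 mm, within the 176 mm limit.
From 2R + T = 601: T = 601 − 338 = 263 mm.
17 risers give 16 treads; going = 16 × 263 = 4208 mm.
Enclosure = 4208 + 1524 + 1507 = 7239 mm.

7239 mm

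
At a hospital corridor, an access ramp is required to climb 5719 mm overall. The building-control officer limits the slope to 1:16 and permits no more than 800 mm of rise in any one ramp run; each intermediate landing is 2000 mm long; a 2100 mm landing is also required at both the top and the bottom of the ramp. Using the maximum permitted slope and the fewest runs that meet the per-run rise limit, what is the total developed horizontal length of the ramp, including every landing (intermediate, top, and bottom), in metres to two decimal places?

109.70 m

At most 800 each: 5719/800 = 7.15, giving 8 ramp runs. That means 7 intermediate landings.
Ramp run (horizontal) at 1:16: 5719 × 16 = 91504 mm.
7 intermediate landings contribute 7 × 2000 = 14000 mm.
Top and bottom landings: 2 × 2100 = 4200 mm.
Total = 91504 + 14000 + 4200 = 109704 mm.
= 109.70 m.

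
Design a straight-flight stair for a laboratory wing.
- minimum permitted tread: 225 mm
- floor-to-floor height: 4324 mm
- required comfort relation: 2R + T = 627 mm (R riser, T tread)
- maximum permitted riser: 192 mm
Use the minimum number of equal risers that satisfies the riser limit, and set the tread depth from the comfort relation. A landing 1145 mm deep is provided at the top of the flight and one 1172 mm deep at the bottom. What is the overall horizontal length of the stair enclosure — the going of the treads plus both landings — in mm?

At most 192 each: 4324/192 = 22.52, giving 23 risers.
Riser R = 4324 / 23 = 188 mm, within the 192 mm limit.
From 2R + T = 627: T = 627 − 376 = 251 mm.
Going = (23 − 1) × 251 = 5522 mm.
Enclosure = 5522 + 1145 + 1172 = 7839 mm.

7839 mm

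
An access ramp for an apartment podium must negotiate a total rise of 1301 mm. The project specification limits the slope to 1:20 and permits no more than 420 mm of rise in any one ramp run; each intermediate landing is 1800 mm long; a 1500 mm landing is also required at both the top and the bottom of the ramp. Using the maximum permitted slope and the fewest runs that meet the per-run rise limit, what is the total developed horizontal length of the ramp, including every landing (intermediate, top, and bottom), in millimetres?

34420 mm

⌈1301/420⌉ = 4 ramp runs. That means 3 intermediate landings.
Ramp run (horizontal) at 1:20: 1301 × 20 = 26020 mm.
Intermediate landings: 3 × 1800 = 5400 mm.
Top and bottom landings: 2 × 1500 = 3000 mm.
Total = 26020 + 5400 + 3000 = 34420 mm.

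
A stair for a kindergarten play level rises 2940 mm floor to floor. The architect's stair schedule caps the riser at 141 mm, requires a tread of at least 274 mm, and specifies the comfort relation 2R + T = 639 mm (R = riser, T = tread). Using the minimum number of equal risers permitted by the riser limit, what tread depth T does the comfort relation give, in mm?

2940 / 141 = 20.851 → round up to 21 risers.
Each riser is 2940/21 = 140 mm (≤ 141 mm).
From 2R + T = 639: T = 639 − 280 = 359 mm.

359 mm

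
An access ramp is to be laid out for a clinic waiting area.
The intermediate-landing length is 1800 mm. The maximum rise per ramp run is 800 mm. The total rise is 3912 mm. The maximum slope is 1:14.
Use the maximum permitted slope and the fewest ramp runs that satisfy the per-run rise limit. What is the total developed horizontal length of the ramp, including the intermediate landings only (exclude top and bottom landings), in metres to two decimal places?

3912 / 800 = 4.89, so 5 ramp runs are needed. That means 4 intermediate landings.
Horizontal run for 3912 mm of rise at 1:14 is 3912 × 14 = 54768 mm.
4 intermediate landings contribute 4 × 1800 = 7200 mm.
Developed length = 54768 + 7200 = 61968 mm.
= 61.97 m.

61.97 m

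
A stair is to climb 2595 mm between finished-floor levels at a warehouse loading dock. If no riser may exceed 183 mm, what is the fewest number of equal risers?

2595 / 183 = 14.18, so 15 risers are needed.

15 risers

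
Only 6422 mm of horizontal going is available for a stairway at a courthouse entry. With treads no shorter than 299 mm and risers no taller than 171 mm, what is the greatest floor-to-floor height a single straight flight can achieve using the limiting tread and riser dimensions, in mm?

Treads that fit: ⌊6422 / 299⌋ = 21.
Risers = treads + 1 = 22.
Maximum height = 22 × 171 = 3762 mm.

3762 mm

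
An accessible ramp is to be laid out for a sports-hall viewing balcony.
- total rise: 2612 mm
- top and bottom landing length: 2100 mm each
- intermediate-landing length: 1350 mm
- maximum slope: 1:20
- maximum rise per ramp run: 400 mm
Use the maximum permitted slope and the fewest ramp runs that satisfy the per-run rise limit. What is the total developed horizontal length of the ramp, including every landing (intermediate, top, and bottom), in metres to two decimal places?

2612 / 400 = 6.53, so 7 ramp runs are needed. That means 6 intermediate landings.
Ramp run (horizontal) at 1:20: 2612 × 20 = 52240 mm.
6 intermediate landings contribute 6 × 1350 = 8100 mm.
Top and bottom landings: 2 × 2100 = 4200 mm.
Total = 52240 + 8100 + 4200 = 64540 mm.
= 64.54 m.

64.54 m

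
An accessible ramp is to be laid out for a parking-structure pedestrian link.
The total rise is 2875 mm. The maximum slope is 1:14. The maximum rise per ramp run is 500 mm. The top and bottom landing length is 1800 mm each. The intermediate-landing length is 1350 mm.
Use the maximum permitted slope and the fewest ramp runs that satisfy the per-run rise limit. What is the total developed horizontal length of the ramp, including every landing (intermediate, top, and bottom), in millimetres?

At most 500 each: 2875/500 = 5.75, giving 6 ramp runs. That means 5 intermediate landings.
Ramp run (horizontal) at 1:14: 2875 × 14 = 40250 mm.
5 intermediate landings contribute 5 × 1350 = 6750 mm.
Top and bottom landings: 2 × 1800 = 3600 mm.
Total = 40250 + 6750 + 3600 = 50600 mm.

50600 mm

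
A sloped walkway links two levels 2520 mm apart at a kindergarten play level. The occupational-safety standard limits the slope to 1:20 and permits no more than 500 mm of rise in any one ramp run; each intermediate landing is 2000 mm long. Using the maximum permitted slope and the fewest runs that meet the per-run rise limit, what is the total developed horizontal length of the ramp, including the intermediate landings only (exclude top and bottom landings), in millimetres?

60400 mm

⌈2520/500⌉ = 6 ramp runs. That means 5 intermediate landings.
Ramp run (horizontal) at 1:20: 2520 × 20 = 50400 mm.
Intermediate landings: 5 × 2000 = 10000 mm.
Developed length = 50400 + 10000 = 60400 mm.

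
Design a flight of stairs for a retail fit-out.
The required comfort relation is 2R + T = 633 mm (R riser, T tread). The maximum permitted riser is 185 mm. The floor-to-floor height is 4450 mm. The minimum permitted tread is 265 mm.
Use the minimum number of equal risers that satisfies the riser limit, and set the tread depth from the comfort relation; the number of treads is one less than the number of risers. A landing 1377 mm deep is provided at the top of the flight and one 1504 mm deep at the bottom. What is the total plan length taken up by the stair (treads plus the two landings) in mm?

9529 mm

4450 / 185 = 24.054 → round up to 25 risers.
Riser R = 4450 / 25 = 178 mm, within the 185 mm limit.
From 2R + T = 633: T = 633 − 356 = 277 mm.
Going = (25 − 1) × 277 = 6648 mm.
Add landings: 6648 + 1377 + 1504 = 9529 mm.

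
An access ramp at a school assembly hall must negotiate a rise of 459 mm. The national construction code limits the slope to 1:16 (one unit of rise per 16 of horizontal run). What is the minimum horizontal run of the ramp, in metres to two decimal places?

7.34 m

At 1:16 the run is 16 × 459 = 7344 mm.
7344 mm = 7.34 m.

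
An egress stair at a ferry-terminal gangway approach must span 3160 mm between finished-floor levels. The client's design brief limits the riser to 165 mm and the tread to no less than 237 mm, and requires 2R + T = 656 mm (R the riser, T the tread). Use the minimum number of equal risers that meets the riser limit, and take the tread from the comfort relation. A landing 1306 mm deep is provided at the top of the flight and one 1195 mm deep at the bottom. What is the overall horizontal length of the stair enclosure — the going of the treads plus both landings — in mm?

At most 165 each: 3160/165 = 19.15, giving 20 risers.
Each riser is 3160/20 = 158 mm (≤ 165 mm).
T = 656 − 2·158 = 340 mm, which satisfies the 237 mm minimum.
Going = (20 − 1) × 340 = 6460 mm.
Enclosure = 6460 + 1306 + 1195 = 8961 mm.

8961 mm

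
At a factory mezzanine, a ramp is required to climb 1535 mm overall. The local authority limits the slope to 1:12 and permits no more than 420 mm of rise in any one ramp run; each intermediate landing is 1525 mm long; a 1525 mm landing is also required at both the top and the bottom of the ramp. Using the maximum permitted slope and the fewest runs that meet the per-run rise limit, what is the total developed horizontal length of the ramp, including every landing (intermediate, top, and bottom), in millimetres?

26045 mm

At most 420 each: 1535/420 = 3.65, giving 4 ramp runs. That means 3 intermediate landings.
Horizontal run for 1535 mm of rise at 1:12 is 1535 × 12 = 18420 mm.
3 intermediate landings contribute 3 × 1525 = 4575 mm.
Top and bottom landings: 2 × 1525 = 3050 mm.
Total = 18420 + 4575 + 3050 = 26045 mm.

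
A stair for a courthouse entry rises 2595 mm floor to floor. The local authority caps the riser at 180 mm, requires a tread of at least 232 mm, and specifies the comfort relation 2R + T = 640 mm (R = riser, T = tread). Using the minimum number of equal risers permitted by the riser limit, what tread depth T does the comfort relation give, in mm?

294 mm

At most 180 each: 2595/180 = 14.42, giving 15 risers.
R = 2595 ÷ 15 = 173 mm.
Tread T = 640 − 2 × 173 = 294 mm (≥ 232 mm).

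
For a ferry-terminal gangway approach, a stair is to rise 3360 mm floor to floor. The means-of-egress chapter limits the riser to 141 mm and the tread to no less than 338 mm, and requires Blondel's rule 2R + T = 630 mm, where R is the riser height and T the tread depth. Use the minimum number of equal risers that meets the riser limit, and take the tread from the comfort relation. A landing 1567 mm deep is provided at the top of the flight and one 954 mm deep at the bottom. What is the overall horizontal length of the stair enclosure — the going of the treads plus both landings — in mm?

At most 141 each: 3360/141 = 23.83, giving 24 risers.
Riser R = 3360 / 24 = 140 mm, within the 141 mm limit.
Tread T = 630 − 2 × 140 = 350 mm (≥ 338 mm).
Treads = 24 − 1 = 23; going = 23 × 350 = 8050 mm.
Enclosure = 8050 + 1567 + 954 = 10571 mm.

10571 mm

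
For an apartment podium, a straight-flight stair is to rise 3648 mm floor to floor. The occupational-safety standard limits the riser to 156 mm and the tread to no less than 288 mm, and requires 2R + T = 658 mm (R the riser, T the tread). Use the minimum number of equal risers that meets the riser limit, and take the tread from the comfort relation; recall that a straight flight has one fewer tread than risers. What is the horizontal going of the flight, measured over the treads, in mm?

⌈3648/156⌉ = 24 risers.
Each riser is 3648/24 = 152 mm (≤ 156 mm).
From 2R + T = 658: T = 658 − 304 = 354 mm.
24 risers give 23 treads; going = 23 × 354 = 8142 mm.

8142 mm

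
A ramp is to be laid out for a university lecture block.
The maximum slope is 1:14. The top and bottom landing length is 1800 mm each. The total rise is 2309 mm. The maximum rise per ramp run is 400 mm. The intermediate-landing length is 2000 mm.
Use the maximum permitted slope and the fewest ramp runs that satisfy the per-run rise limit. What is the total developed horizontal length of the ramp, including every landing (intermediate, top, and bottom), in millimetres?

At most 400 each: 2309/400 = 5.77, giving 6 ramp runs. That means 5 intermediate landings.
Horizontal run for 2309 mm of rise at 1:14 is 2309 × 14 = 32326 mm.
5 intermediate landings contribute 5 × 2000 = 10000 mm.
Top and bottom landings: 2 × 1800 = 3600 mm.
Total = 32326 + 10000 + 3600 = 45926 mm.

45926 mm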